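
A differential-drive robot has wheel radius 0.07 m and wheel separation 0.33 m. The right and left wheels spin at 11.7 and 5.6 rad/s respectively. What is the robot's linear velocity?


vR = r*wR = 0.07*11.7 = 0.819 m/s
vL = r*wL = 0.07*5.6 = 0.392 m/s
v = (vR+vL)/2 = 0.6055 m/s
omega = (vR-vL)/L = 1.2939 rad/s
linear velocity = 0.6055 m/s


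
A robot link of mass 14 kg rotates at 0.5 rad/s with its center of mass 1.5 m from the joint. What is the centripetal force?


F = m * omega^2 * r
= 14 * 0.5^2 * 1.5
= 14 * 0.25 * 1.5
= 5.25 N


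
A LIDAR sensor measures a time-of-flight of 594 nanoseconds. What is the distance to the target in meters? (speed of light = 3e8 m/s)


tof = 594 ns = 5.94e-07 s
dist = c * tof / 2
= 3e8 * 5.94e-07 / 2
= 89.1 m


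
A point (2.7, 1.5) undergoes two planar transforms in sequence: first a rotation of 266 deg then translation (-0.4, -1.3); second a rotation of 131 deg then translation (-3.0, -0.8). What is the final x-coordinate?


After transform 1:
x1 = cos(266)*2.7 - sin(266)*1.5 + -0.4 = 0.908
y1 = sin(266)*2.7 + cos(266)*1.5 + -1.3 = -4.0981
After transform 2:
x2 = cos(131)*0.908 - sin(131)*-4.0981 + -3.0
= -0.5029


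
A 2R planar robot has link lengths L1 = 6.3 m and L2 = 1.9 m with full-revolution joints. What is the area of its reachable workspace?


r_max = L1 + L2 = 8.2 m
r_min = |L1 - L2| = 4.4 m
Area = pi*(r_max^2 - r_min^2)
= pi*(67.24 - 19.36)
= pi * 47.88
= 150.4195 m^2


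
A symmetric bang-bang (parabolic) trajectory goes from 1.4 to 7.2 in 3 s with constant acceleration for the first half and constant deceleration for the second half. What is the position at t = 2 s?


Symmetric rest-to-rest: each phase covers (pf-p0)/2 in time T/2. 0.5*a*(T/2)^2 = (pf-p0)/2 => a = 4*(pf-p0)/T^2
a = 4*(7.2-1.4)/3^2 = 2.5778
t = 2 is in the deceleration phase (t > T/2).
p = pf - 0.5*a*(T-t)^2 = 7.2 - 0.5*2.5778*1^2
= 5.9111


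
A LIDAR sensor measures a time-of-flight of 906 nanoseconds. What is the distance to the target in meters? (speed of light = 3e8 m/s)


tof = 906 ns = 9.06e-07 s
dist = c * tof / 2
= 3e8 * 9.06e-07 / 2
= 135.9 m


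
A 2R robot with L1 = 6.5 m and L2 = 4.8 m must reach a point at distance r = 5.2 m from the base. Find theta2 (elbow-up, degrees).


cos(theta2) = (r^2 - L1^2 - L2^2) / (2*L1*L2)
cos(theta2) = (27.04 - 42.25 - 23.04) / 62.4
cos(theta2) = -0.612981
theta2 = 127.8053 degrees


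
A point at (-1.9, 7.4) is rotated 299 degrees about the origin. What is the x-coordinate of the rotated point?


x' = x*cos(theta) - y*sin(theta)
cos(299 deg) = 0.4848, sin(299 deg) = -0.8746
x' = -1.9 * 0.4848 - 7.4 * -0.8746
= -0.9211 - -6.4722
= 5.551


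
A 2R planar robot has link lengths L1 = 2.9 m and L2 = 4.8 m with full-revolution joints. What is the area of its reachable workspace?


r_max = L1 + L2 = 7.7 m
r_min = |L1 - L2| = 1.9 m
Area = pi*(r_max^2 - r_min^2)
= pi*(59.29 - 3.61)
= pi * 55.68
= 174.9239 m^2


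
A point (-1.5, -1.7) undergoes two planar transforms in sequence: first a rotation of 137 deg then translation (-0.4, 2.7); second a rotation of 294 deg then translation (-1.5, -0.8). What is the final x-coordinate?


After transform 1:
x1 = cos(137)*-1.5 - sin(137)*-1.7 + -0.4 = 1.8564
y1 = sin(137)*-1.5 + cos(137)*-1.7 + 2.7 = 2.9203
After transform 2:
x2 = cos(294)*1.8564 - sin(294)*2.9203 + -1.5
= 1.9229


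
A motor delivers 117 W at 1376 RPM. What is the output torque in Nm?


omega = 1376 * 2*pi/60 = 144.0944 rad/s
tau = P / omega = 117 / 144.0944
= 0.812 Nm


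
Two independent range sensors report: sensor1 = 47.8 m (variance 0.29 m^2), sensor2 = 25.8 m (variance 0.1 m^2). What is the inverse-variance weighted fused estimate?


w1 = (1/var1) / (1/var1 + 1/var2)
   = 3.4483 / (3.4483 + 10.0) = 0.2564
w2 = 1 - w1 = 0.7436
fused = w1*s1 + w2*s2 = 12.2564 + 19.1846
= 31.441 m


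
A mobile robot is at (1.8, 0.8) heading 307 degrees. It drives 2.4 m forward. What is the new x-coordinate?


x_new = x0 + d*cos(theta)
= 1.8 + 2.4*cos(307)
= 1.8 + 1.4444
= 3.2444


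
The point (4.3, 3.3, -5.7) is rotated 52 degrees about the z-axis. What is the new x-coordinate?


Rotation about z-axis: x' = x*cos(theta) - y*sin(theta)
= 4.3 * 0.6157 - 3.3 * 0.788
= 0.0469


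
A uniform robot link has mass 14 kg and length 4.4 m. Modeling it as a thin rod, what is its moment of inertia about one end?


I = (1/3) * m * L^2
= (1/3) * 14 * 4.4^2
= 0.333333 * 14 * 19.36
= 90.3467 kg*m^2


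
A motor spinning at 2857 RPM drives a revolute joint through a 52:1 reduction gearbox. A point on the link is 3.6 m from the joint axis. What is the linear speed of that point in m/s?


omega_motor = 2857 * 2*pi/60 = 299.1843 rad/s
omega_joint = omega_motor / 52 = 5.7535 rad/s
v = omega_joint * r = 5.7535 * 3.6
= 20.7128 m/s


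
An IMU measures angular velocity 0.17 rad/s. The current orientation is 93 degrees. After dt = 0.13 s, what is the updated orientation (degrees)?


delta_theta = w * dt = 0.17 * 0.13 = 0.0221 rad
= 1.2662 deg
theta_new = 93 + 1.2662 = 94.2662 deg


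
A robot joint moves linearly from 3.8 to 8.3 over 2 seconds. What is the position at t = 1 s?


s = t/T = 1/2 = 0.5
p(t) = p0 + (pf-p0)*s
= 3.8 + (8.3 - 3.8) * 0.5
= 6.05


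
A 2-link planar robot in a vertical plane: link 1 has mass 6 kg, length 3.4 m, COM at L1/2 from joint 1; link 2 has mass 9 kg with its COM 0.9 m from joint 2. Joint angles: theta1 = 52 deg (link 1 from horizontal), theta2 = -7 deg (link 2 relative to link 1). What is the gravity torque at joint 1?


Horizontal distance from joint 1 to link-1 COM:
  x_c1 = (L1/2)*cos(t1) = 1.7 * 0.6157 = 1.0466 m
Horizontal distance from joint 1 to link-2 COM:
  x_c2 = L1*cos(t1) + Lc2*cos(t1+t2)
       = 3.4*0.6157 + 0.9*0.7071 = 2.7296 m
tau1 = m1*g*x_c1 + m2*g*x_c2
     = 6*9.81*1.0466 + 9*9.81*2.7296
     = 61.6043 + 241.0004
     = 302.6047 Nm


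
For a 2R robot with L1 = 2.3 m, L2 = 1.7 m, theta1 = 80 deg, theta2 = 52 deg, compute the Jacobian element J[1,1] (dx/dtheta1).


J[1,1] = -L1*sin(t1) - L2*sin(t1+t2)
= -2.3*sin(80) - 1.7*sin(132)
= -3.5284


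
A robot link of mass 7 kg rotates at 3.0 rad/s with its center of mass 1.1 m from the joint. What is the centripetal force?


F = m * omega^2 * r
= 7 * 3.0^2 * 1.1
= 7 * 9.0 * 1.1
= 69.3 N


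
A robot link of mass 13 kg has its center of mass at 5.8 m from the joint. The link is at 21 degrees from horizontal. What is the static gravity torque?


tau = m*g*L*cos(angle)
= 13 * 9.81 * 5.8 * cos(21 deg)
= 13 * 9.81 * 5.8 * 0.9336
= 690.5452 Nm


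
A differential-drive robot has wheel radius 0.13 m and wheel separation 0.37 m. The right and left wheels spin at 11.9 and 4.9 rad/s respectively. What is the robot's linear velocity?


vR = r*wR = 0.13*11.9 = 1.547 m/s
vL = r*wL = 0.13*4.9 = 0.637 m/s
v = (vR+vL)/2 = 1.092 m/s
omega = (vR-vL)/L = 2.4595 rad/s
linear velocity = 1.092 m/s


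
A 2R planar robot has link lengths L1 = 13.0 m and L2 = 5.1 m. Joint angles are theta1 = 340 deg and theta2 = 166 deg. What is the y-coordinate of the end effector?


Convert angles to radians: theta1 = 5.9341, theta2 = 2.8972
y = L1*sin(theta1) + L2*sin(theta1+theta2)
y = -4.4463 + 2.8519
y = -1.5944


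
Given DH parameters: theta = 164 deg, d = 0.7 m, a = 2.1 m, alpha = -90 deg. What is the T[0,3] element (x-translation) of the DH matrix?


T[0,3] = a * cos(theta)
= 2.1 * cos(164 deg)
= 2.1 * -0.9613
= -2.0186


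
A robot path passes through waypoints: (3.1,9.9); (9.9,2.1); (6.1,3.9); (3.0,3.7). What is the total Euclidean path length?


Segment lengths:
  seg1 = sqrt((6.8)^2 + (-7.8)^2) = 10.3479
  seg2 = sqrt((-3.8)^2 + (1.8)^2) = 4.2048
  seg3 = sqrt((-3.1)^2 + (-0.2)^2) = 3.1064
Total = 17.6592


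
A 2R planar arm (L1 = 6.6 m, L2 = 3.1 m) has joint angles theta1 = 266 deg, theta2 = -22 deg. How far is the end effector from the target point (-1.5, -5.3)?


End effector via forward kinematics:
x = L1*cos(t1) + L2*cos(t1+t2) = -1.8193
y = L1*sin(t1) + L2*sin(t1+t2) = -9.3702
Distance to target:
d = sqrt((-1.5 - -1.8193)^2 + (-5.3 - -9.3702)^2)
= sqrt(0.102 + 16.5664)
= 4.0827 m


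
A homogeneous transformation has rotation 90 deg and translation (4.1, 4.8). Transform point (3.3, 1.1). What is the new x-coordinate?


x' = cos(theta)*px - sin(theta)*py + tx
= 0.0*3.3 - 1.0*1.1 + 4.1
= 3.0


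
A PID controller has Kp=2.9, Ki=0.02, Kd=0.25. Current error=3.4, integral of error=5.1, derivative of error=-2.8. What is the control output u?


u = Kp*e + Ki*int(e) + Kd*de/dt
= 2.9*3.4 + 0.02*5.1 + 0.25*(-2.8)
= 9.86 + 0.102 + -0.7
= 9.262


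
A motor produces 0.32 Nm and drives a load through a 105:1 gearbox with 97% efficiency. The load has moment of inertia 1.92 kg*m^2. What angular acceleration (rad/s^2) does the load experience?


tau_out = tau_motor * N * eta
= 0.32 * 105 * 0.97 = 32.592 Nm
alpha = tau_out / I = 32.592 / 1.92
= 16.975 rad/s^2


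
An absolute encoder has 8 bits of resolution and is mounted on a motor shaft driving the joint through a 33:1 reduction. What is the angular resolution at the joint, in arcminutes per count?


counts = 2^8 = 256
effective counts at joint = 256 * 33 = 8448
resolution = 360*60 / 8448
= 2.5568 arcmin/count


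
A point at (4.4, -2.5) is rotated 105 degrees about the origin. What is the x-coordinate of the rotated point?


x' = x*cos(theta) - y*sin(theta)
cos(105 deg) = -0.2588, sin(105 deg) = 0.9659
x' = 4.4 * -0.2588 - -2.5 * 0.9659
= -1.1388 - -2.4148
= 1.276


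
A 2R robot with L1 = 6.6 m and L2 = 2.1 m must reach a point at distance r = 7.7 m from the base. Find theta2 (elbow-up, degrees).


cos(theta2) = (r^2 - L1^2 - L2^2) / (2*L1*L2)
cos(theta2) = (59.29 - 43.56 - 4.41) / 27.72
cos(theta2) = 0.408369
theta2 = 65.8976 degrees


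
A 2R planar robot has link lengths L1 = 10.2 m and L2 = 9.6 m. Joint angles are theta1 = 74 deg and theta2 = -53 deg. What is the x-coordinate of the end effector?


Convert angles to radians: theta1 = 1.2915, theta2 = -0.925
x = L1*cos(theta1) + L2*cos(theta1+theta2)
x = 2.8115 + 8.9624
x = 11.7739


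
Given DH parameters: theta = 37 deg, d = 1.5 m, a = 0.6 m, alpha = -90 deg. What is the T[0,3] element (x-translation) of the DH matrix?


T[0,3] = a * cos(theta)
= 0.6 * cos(37 deg)
= 0.6 * 0.7986
= 0.4792


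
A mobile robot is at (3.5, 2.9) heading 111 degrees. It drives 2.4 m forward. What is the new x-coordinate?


x_new = x0 + d*cos(theta)
= 3.5 + 2.4*cos(111)
= 3.5 + -0.8601
= 2.6399


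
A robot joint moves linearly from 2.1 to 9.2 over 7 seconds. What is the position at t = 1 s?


s = t/T = 1/7 = 0.1429
p(t) = p0 + (pf-p0)*s
= 2.1 + (9.2 - 2.1) * 0.1429
= 3.1143


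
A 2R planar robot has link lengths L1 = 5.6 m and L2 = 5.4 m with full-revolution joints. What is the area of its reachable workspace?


r_max = L1 + L2 = 11.0 m
r_min = |L1 - L2| = 0.2 m
Area = pi*(r_max^2 - r_min^2)
= pi*(121.0 - 0.04)
= pi * 120.96
= 380.007 m^2


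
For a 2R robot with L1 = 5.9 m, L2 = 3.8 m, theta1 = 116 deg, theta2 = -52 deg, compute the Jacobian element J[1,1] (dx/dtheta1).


J[1,1] = -L1*sin(t1) - L2*sin(t1+t2)
= -5.9*sin(116) - 3.8*sin(64)
= -8.7183


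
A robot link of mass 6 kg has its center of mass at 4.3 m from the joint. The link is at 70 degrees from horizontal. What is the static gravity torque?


tau = m*g*L*cos(angle)
= 6 * 9.81 * 4.3 * cos(70 deg)
= 6 * 9.81 * 4.3 * 0.342
= 86.5646 Nm


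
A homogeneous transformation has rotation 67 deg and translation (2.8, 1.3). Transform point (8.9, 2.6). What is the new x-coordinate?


x' = cos(theta)*px - sin(theta)*py + tx
= 0.3907*8.9 - 0.9205*2.6 + 2.8
= 3.8842


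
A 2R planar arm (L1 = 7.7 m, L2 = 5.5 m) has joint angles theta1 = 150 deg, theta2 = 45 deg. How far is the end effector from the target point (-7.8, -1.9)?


End effector via forward kinematics:
x = L1*cos(t1) + L2*cos(t1+t2) = -11.981
y = L1*sin(t1) + L2*sin(t1+t2) = 2.4265
Distance to target:
d = sqrt((-7.8 - -11.981)^2 + (-1.9 - 2.4265)^2)
= sqrt(17.4807 + 18.7186)
= 6.0166 m


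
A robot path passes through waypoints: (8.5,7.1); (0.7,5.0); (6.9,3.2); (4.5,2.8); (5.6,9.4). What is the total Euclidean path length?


Segment lengths:
  seg1 = sqrt((-7.8)^2 + (-2.1)^2) = 8.0777
  seg2 = sqrt((6.2)^2 + (-1.8)^2) = 6.456
  seg3 = sqrt((-2.4)^2 + (-0.4)^2) = 2.4331
  seg4 = sqrt((1.1)^2 + (6.6)^2) = 6.691
Total = 23.6579


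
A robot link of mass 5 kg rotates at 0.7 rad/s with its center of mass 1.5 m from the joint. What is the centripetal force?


F = m * omega^2 * r
= 5 * 0.7^2 * 1.5
= 5 * 0.49 * 1.5
= 3.675 N


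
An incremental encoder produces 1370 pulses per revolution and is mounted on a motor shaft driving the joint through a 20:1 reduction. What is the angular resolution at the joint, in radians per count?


counts per rev = 1370
effective counts at joint = 1370 * 20 = 27400
resolution = 2*pi / 27400
= 2.2931e-04 rad/count


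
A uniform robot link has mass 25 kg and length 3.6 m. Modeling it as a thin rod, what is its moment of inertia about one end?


I = (1/3) * m * L^2
= (1/3) * 25 * 3.6^2
= 0.333333 * 25 * 12.96
= 108.0 kg*m^2


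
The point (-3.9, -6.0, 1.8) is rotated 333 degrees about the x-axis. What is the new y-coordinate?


Rotation about x-axis: y' = y*cos(theta) - z*sin(theta)
= -6.0 * 0.891 - 1.8 * -0.454
= -4.5289


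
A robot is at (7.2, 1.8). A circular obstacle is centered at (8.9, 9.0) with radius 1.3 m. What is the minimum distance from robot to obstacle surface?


center_dist = sqrt((7.2-8.9)^2 + (1.8-9.0)^2)
= sqrt(2.89 + 51.84)
= 7.398
min_dist = center_dist - radius = 7.398 - 1.3 = 6.098 m


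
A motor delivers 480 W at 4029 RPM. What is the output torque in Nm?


omega = 4029 * 2*pi/60 = 421.9159 rad/s
tau = P / omega = 480 / 421.9159
= 1.1377 Nm


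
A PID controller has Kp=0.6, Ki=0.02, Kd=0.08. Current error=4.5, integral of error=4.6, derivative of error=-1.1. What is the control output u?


u = Kp*e + Ki*int(e) + Kd*de/dt
= 0.6*4.5 + 0.02*4.6 + 0.08*(-1.1)
= 2.7 + 0.092 + -0.088
= 2.704


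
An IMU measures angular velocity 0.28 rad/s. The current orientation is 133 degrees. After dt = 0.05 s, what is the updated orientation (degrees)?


delta_theta = w * dt = 0.28 * 0.05 = 0.014 rad
= 0.8021 deg
theta_new = 133 + 0.8021 = 133.8021 deg


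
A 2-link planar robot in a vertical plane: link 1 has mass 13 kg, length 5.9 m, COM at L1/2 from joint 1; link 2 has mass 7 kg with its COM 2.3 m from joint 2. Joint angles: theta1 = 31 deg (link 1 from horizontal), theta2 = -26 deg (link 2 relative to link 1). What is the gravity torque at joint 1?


Horizontal distance from joint 1 to link-1 COM:
  x_c1 = (L1/2)*cos(t1) = 2.95 * 0.8572 = 2.5286 m
Horizontal distance from joint 1 to link-2 COM:
  x_c2 = L1*cos(t1) + Lc2*cos(t1+t2)
       = 5.9*0.8572 + 2.3*0.9962 = 7.3485 m
tau1 = m1*g*x_c1 + m2*g*x_c2
     = 13*9.81*2.5286 + 7*9.81*7.3485
     = 322.4779 + 504.6239
     = 827.1018 Nm


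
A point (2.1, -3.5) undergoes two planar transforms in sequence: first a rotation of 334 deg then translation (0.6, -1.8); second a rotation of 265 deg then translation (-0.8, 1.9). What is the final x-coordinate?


After transform 1:
x1 = cos(334)*2.1 - sin(334)*-3.5 + 0.6 = 0.9532
y1 = sin(334)*2.1 + cos(334)*-3.5 + -1.8 = -5.8664
After transform 2:
x2 = cos(265)*0.9532 - sin(265)*-5.8664 + -0.8
= -6.7271


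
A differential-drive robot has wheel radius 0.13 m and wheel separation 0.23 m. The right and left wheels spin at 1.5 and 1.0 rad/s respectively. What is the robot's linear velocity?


vR = r*wR = 0.13*1.5 = 0.195 m/s
vL = r*wL = 0.13*1.0 = 0.13 m/s
v = (vR+vL)/2 = 0.1625 m/s
omega = (vR-vL)/L = 0.2826 rad/s
linear velocity = 0.1625 m/s


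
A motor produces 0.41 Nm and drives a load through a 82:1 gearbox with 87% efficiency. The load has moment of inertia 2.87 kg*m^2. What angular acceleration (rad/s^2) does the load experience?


tau_out = tau_motor * N * eta
= 0.41 * 82 * 0.87 = 29.2494 Nm
alpha = tau_out / I = 29.2494 / 2.87
= 10.1914 rad/s^2


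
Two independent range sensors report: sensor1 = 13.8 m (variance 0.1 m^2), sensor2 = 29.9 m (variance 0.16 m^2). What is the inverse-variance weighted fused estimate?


w1 = (1/var1) / (1/var1 + 1/var2)
   = 10.0 / (10.0 + 6.25) = 0.6154
w2 = 1 - w1 = 0.3846
fused = w1*s1 + w2*s2 = 8.4923 + 11.5
= 19.9923 m


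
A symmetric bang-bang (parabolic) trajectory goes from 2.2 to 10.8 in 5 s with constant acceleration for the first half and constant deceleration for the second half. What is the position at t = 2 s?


Symmetric rest-to-rest: each phase covers (pf-p0)/2 in time T/2. 0.5*a*(T/2)^2 = (pf-p0)/2 => a = 4*(pf-p0)/T^2
a = 4*(10.8-2.2)/5^2 = 1.376
t = 2 is in the acceleration phase (t <= T/2).
p = p0 + 0.5*a*t^2 = 2.2 + 0.5*1.376*2^2
= 4.952


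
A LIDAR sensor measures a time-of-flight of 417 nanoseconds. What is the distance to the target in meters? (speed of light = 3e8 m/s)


tof = 417 ns = 4.17e-07 s
dist = c * tof / 2
= 3e8 * 4.17e-07 / 2
= 62.55 m


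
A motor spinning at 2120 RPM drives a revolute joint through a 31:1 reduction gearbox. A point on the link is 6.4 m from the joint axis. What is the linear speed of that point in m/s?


omega_motor = 2120 * 2*pi/60 = 222.0059 rad/s
omega_joint = omega_motor / 31 = 7.1615 rad/s
v = omega_joint * r = 7.1615 * 6.4
= 45.8335 m/s


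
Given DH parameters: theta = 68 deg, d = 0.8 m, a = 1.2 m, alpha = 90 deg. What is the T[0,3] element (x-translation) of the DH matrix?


T[0,3] = a * cos(theta)
= 1.2 * cos(68 deg)
= 1.2 * 0.3746
= 0.4495


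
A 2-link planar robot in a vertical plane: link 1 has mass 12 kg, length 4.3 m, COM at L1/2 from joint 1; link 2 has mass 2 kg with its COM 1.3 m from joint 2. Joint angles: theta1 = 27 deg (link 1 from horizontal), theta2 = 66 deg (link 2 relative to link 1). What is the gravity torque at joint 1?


Horizontal distance from joint 1 to link-1 COM:
  x_c1 = (L1/2)*cos(t1) = 2.15 * 0.891 = 1.9157 m
Horizontal distance from joint 1 to link-2 COM:
  x_c2 = L1*cos(t1) + Lc2*cos(t1+t2)
       = 4.3*0.891 + 1.3*-0.0523 = 3.7633 m
tau1 = m1*g*x_c1 + m2*g*x_c2
     = 12*9.81*1.9157 + 2*9.81*3.7633
     = 225.512 + 73.8358
     = 299.3477 Nm


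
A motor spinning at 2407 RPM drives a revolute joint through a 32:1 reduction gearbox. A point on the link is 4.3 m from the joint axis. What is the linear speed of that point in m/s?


omega_motor = 2407 * 2*pi/60 = 252.0605 rad/s
omega_joint = omega_motor / 32 = 7.8769 rad/s
v = omega_joint * r = 7.8769 * 4.3
= 33.8706 m/s


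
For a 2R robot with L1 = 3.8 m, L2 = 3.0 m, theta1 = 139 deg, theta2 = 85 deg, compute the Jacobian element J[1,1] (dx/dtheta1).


J[1,1] = -L1*sin(t1) - L2*sin(t1+t2)
= -3.8*sin(139) - 3.0*sin(224)
= -0.409


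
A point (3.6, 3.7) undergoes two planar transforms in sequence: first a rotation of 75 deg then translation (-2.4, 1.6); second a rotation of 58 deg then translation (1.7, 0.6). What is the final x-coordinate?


After transform 1:
x1 = cos(75)*3.6 - sin(75)*3.7 + -2.4 = -5.0422
y1 = sin(75)*3.6 + cos(75)*3.7 + 1.6 = 6.035
After transform 2:
x2 = cos(58)*-5.0422 - sin(58)*6.035 + 1.7
= -6.0899


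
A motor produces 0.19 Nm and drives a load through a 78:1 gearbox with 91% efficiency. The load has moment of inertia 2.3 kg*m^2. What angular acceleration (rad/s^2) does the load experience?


tau_out = tau_motor * N * eta
= 0.19 * 78 * 0.91 = 13.4862 Nm
alpha = tau_out / I = 13.4862 / 2.3
= 5.8636 rad/s^2


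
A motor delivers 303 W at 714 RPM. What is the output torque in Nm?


omega = 714 * 2*pi/60 = 74.7699 rad/s
tau = P / omega = 303 / 74.7699
= 4.0524 Nm


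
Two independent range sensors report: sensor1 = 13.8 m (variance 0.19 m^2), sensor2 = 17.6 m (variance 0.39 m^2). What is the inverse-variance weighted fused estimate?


w1 = (1/var1) / (1/var1 + 1/var2)
   = 5.2632 / (5.2632 + 2.5641) = 0.6724
w2 = 1 - w1 = 0.3276
fused = w1*s1 + w2*s2 = 9.2793 + 5.7655
= 15.0448 m


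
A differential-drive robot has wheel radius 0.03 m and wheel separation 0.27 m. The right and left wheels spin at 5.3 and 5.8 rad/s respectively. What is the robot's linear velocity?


vR = r*wR = 0.03*5.3 = 0.159 m/s
vL = r*wL = 0.03*5.8 = 0.174 m/s
v = (vR+vL)/2 = 0.1665 m/s
omega = (vR-vL)/L = -0.0556 rad/s
linear velocity = 0.1665 m/s


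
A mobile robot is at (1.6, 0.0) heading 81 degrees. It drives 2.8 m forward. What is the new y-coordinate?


y_new = y0 + d*sin(theta)
= 0.0 + 2.8*sin(81)
= 0.0 + 2.7655
= 2.7655


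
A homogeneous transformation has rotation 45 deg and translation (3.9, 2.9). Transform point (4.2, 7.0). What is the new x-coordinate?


x' = cos(theta)*px - sin(theta)*py + tx
= 0.7071*4.2 - 0.7071*7.0 + 3.9
= 1.9201


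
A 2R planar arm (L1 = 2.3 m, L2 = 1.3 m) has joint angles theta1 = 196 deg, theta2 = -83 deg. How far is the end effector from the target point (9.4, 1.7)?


End effector via forward kinematics:
x = L1*cos(t1) + L2*cos(t1+t2) = -2.7189
y = L1*sin(t1) + L2*sin(t1+t2) = 0.5627
Distance to target:
d = sqrt((9.4 - -2.7189)^2 + (1.7 - 0.5627)^2)
= sqrt(146.8666 + 1.2935)
= 12.1721 m


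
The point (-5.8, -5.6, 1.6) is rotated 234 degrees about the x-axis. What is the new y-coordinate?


Rotation about x-axis: y' = y*cos(theta) - z*sin(theta)
= -5.6 * -0.5878 - 1.6 * -0.809
= 4.586


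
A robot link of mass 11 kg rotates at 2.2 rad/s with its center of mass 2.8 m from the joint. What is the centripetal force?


F = m * omega^2 * r
= 11 * 2.2^2 * 2.8
= 11 * 4.84 * 2.8
= 149.072 N


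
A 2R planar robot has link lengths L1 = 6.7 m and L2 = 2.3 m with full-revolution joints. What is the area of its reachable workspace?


r_max = L1 + L2 = 9.0 m
r_min = |L1 - L2| = 4.4 m
Area = pi*(r_max^2 - r_min^2)
= pi*(81.0 - 19.36)
= pi * 61.64
= 193.6478 m^2


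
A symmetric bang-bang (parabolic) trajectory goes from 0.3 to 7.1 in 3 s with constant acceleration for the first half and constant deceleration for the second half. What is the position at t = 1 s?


Symmetric rest-to-rest: each phase covers (pf-p0)/2 in time T/2. 0.5*a*(T/2)^2 = (pf-p0)/2 => a = 4*(pf-p0)/T^2
a = 4*(7.1-0.3)/3^2 = 3.0222
t = 1 is in the acceleration phase (t <= T/2).
p = p0 + 0.5*a*t^2 = 0.3 + 0.5*3.0222*1^2
= 1.8111


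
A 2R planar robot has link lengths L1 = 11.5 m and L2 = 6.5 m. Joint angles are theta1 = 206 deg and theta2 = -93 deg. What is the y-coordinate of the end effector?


Convert angles to radians: theta1 = 3.5954, theta2 = -1.6232
y = L1*sin(theta1) + L2*sin(theta1+theta2)
y = -5.0413 + 5.9833
y = 0.942


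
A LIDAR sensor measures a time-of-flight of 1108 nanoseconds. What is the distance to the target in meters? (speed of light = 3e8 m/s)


tof = 1108 ns = 1.108e-06 s
dist = c * tof / 2
= 3e8 * 1.108e-06 / 2
= 166.2 m


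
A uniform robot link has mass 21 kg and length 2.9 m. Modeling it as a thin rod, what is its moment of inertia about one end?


I = (1/3) * m * L^2
= (1/3) * 21 * 2.9^2
= 0.333333 * 21 * 8.41
= 58.87 kg*m^2


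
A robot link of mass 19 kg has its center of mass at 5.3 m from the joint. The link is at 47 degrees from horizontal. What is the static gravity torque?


tau = m*g*L*cos(angle)
= 19 * 9.81 * 5.3 * cos(47 deg)
= 19 * 9.81 * 5.3 * 0.682
= 673.7237 Nm


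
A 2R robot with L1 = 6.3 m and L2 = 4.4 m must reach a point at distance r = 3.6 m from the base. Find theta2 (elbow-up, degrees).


cos(theta2) = (r^2 - L1^2 - L2^2) / (2*L1*L2)
cos(theta2) = (12.96 - 39.69 - 19.36) / 55.44
cos(theta2) = -0.831349
theta2 = 146.2376 degrees


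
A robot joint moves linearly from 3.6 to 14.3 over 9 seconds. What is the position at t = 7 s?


s = t/T = 7/9 = 0.7778
p(t) = p0 + (pf-p0)*s
= 3.6 + (14.3 - 3.6) * 0.7778
= 11.9222


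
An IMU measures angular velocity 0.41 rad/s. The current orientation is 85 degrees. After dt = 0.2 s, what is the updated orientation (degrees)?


delta_theta = w * dt = 0.41 * 0.2 = 0.082 rad
= 4.6983 deg
theta_new = 85 + 4.6983 = 89.6983 deg


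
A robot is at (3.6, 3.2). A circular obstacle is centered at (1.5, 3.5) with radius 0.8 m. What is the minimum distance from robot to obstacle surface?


center_dist = sqrt((3.6-1.5)^2 + (3.2-3.5)^2)
= sqrt(4.41 + 0.09)
= 2.1213
min_dist = center_dist - radius = 2.1213 - 0.8 = 1.3213 m


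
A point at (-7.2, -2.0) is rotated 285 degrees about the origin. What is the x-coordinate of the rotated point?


x' = x*cos(theta) - y*sin(theta)
cos(285 deg) = 0.2588, sin(285 deg) = -0.9659
x' = -7.2 * 0.2588 - -2.0 * -0.9659
= -1.8635 - 1.9319
= -3.7953


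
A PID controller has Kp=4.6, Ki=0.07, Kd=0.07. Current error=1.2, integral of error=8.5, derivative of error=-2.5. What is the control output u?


u = Kp*e + Ki*int(e) + Kd*de/dt
= 4.6*1.2 + 0.07*8.5 + 0.07*(-2.5)
= 5.52 + 0.595 + -0.175
= 5.94


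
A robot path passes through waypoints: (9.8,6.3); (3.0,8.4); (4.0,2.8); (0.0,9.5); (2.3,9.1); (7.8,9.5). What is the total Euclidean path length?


Segment lengths:
  seg1 = sqrt((-6.8)^2 + (2.1)^2) = 7.1169
  seg2 = sqrt((1.0)^2 + (-5.6)^2) = 5.6886
  seg3 = sqrt((-4.0)^2 + (6.7)^2) = 7.8032
  seg4 = sqrt((2.3)^2 + (-0.4)^2) = 2.3345
  seg5 = sqrt((5.5)^2 + (0.4)^2) = 5.5145
Total = 28.4577


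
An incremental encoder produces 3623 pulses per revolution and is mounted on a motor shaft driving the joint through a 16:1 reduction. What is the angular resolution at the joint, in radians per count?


counts per rev = 3623
effective counts at joint = 3623 * 16 = 57968
resolution = 2*pi / 57968
= 1.0839e-04 rad/count


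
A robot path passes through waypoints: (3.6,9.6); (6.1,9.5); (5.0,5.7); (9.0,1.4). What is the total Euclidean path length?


Segment lengths:
  seg1 = sqrt((2.5)^2 + (-0.1)^2) = 2.502
  seg2 = sqrt((-1.1)^2 + (-3.8)^2) = 3.956
  seg3 = sqrt((4.0)^2 + (-4.3)^2) = 5.8728
Total = 12.3308


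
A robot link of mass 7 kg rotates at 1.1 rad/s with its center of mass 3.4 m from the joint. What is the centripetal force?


F = m * omega^2 * r
= 7 * 1.1^2 * 3.4
= 7 * 1.21 * 3.4
= 28.798 N


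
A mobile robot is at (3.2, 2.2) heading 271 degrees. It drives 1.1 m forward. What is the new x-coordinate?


x_new = x0 + d*cos(theta)
= 3.2 + 1.1*cos(271)
= 3.2 + 0.0192
= 3.2192


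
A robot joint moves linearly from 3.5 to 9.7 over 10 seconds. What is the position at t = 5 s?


s = t/T = 5/10 = 0.5
p(t) = p0 + (pf-p0)*s
= 3.5 + (9.7 - 3.5) * 0.5
= 6.6


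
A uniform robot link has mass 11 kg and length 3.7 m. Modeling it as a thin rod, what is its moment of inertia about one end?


I = (1/3) * m * L^2
= (1/3) * 11 * 3.7^2
= 0.333333 * 11 * 13.69
= 50.1967 kg*m^2


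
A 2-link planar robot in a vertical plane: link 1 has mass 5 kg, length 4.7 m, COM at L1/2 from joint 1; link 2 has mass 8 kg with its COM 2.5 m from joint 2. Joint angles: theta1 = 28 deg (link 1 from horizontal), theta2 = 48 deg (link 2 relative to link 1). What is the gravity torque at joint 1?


Horizontal distance from joint 1 to link-1 COM:
  x_c1 = (L1/2)*cos(t1) = 2.35 * 0.8829 = 2.0749 m
Horizontal distance from joint 1 to link-2 COM:
  x_c2 = L1*cos(t1) + Lc2*cos(t1+t2)
       = 4.7*0.8829 + 2.5*0.2419 = 4.7547 m
tau1 = m1*g*x_c1 + m2*g*x_c2
     = 5*9.81*2.0749 + 8*9.81*4.7547
     = 101.7752 + 373.1456
     = 474.9208 Nm


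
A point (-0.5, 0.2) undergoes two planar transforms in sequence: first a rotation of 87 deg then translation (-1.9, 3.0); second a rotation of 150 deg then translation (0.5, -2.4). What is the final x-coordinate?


After transform 1:
x1 = cos(87)*-0.5 - sin(87)*0.2 + -1.9 = -2.1259
y1 = sin(87)*-0.5 + cos(87)*0.2 + 3.0 = 2.5112
After transform 2:
x2 = cos(150)*-2.1259 - sin(150)*2.5112 + 0.5
= 1.0855


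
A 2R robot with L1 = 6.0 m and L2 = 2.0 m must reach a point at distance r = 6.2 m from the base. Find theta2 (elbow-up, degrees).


cos(theta2) = (r^2 - L1^2 - L2^2) / (2*L1*L2)
cos(theta2) = (38.44 - 36.0 - 4.0) / 24.0
cos(theta2) = -0.065
theta2 = 93.7269 degrees


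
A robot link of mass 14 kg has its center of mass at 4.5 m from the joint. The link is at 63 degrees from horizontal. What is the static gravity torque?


tau = m*g*L*cos(angle)
= 14 * 9.81 * 4.5 * cos(63 deg)
= 14 * 9.81 * 4.5 * 0.454
= 280.5797 Nm


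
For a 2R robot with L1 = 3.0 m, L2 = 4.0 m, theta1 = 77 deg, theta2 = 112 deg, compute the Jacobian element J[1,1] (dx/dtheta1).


J[1,1] = -L1*sin(t1) - L2*sin(t1+t2)
= -3.0*sin(77) - 4.0*sin(189)
= -2.2974


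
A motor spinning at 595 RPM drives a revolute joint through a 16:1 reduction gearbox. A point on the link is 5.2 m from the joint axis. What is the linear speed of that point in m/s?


omega_motor = 595 * 2*pi/60 = 62.3083 rad/s
omega_joint = omega_motor / 16 = 3.8943 rad/s
v = omega_joint * r = 3.8943 * 5.2
= 20.2502 m/s


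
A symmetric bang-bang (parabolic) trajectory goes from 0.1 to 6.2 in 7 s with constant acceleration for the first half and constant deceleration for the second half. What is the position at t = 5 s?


Symmetric rest-to-rest: each phase covers (pf-p0)/2 in time T/2. 0.5*a*(T/2)^2 = (pf-p0)/2 => a = 4*(pf-p0)/T^2
a = 4*(6.2-0.1)/7^2 = 0.498
t = 5 is in the deceleration phase (t > T/2).
p = pf - 0.5*a*(T-t)^2 = 6.2 - 0.5*0.498*2^2
= 5.2041


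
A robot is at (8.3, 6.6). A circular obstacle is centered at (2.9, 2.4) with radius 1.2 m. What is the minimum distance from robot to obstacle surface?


center_dist = sqrt((8.3-2.9)^2 + (6.6-2.4)^2)
= sqrt(29.16 + 17.64)
= 6.8411
min_dist = center_dist - radius = 6.8411 - 1.2 = 5.6411 m


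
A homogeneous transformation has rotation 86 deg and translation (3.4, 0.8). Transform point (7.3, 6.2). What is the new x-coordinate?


x' = cos(theta)*px - sin(theta)*py + tx
= 0.0698*7.3 - 0.9976*6.2 + 3.4
= -2.2757


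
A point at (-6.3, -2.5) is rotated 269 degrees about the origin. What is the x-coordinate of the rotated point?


x' = x*cos(theta) - y*sin(theta)
cos(269 deg) = -0.0175, sin(269 deg) = -0.9998
x' = -6.3 * -0.0175 - -2.5 * -0.9998
= 0.11 - 2.4996
= -2.3897


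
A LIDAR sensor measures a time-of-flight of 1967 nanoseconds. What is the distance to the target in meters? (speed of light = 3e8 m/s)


tof = 1967 ns = 1.967e-06 s
dist = c * tof / 2
= 3e8 * 1.967e-06 / 2
= 295.05 m


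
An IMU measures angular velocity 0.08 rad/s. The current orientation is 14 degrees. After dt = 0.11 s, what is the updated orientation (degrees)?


delta_theta = w * dt = 0.08 * 0.11 = 0.0088 rad
= 0.5042 deg
theta_new = 14 + 0.5042 = 14.5042 deg


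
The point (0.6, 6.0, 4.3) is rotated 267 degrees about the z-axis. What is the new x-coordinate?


Rotation about z-axis: x' = x*cos(theta) - y*sin(theta)
= 0.6 * -0.0523 - 6.0 * -0.9986
= 5.9604


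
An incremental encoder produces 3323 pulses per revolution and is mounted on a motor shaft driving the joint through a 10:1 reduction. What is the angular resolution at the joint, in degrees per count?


counts per rev = 3323
effective counts at joint = 3323 * 10 = 33230
resolution = 360 / 33230
= 0.0108 deg/count


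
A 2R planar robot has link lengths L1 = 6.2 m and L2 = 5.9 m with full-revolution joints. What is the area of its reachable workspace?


r_max = L1 + L2 = 12.1 m
r_min = |L1 - L2| = 0.3 m
Area = pi*(r_max^2 - r_min^2)
= pi*(146.41 - 0.09)
= pi * 146.32
= 459.6778 m^2


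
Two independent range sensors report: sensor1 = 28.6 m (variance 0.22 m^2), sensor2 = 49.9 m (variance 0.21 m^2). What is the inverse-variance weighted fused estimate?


w1 = (1/var1) / (1/var1 + 1/var2)
   = 4.5455 / (4.5455 + 4.7619) = 0.4884
w2 = 1 - w1 = 0.5116
fused = w1*s1 + w2*s2 = 13.9674 + 25.5302
= 39.4977 m


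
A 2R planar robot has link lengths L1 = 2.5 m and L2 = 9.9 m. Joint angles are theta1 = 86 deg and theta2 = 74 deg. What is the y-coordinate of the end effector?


Convert angles to radians: theta1 = 1.501, theta2 = 1.2915
y = L1*sin(theta1) + L2*sin(theta1+theta2)
y = 2.4939 + 3.386
y = 5.8799


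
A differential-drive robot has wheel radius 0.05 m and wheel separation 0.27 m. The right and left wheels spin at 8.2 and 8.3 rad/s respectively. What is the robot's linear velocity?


vR = r*wR = 0.05*8.2 = 0.41 m/s
vL = r*wL = 0.05*8.3 = 0.415 m/s
v = (vR+vL)/2 = 0.4125 m/s
omega = (vR-vL)/L = -0.0185 rad/s
linear velocity = 0.4125 m/s


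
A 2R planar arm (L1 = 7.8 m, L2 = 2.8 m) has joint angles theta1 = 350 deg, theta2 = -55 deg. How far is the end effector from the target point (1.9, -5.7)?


End effector via forward kinematics:
x = L1*cos(t1) + L2*cos(t1+t2) = 8.8648
y = L1*sin(t1) + L2*sin(t1+t2) = -3.8921
Distance to target:
d = sqrt((1.9 - 8.8648)^2 + (-5.7 - -3.8921)^2)
= sqrt(48.5089 + 3.2684)
= 7.1956 m


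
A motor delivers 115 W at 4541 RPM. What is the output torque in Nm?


omega = 4541 * 2*pi/60 = 475.5324 rad/s
tau = P / omega = 115 / 475.5324
= 0.2418 Nm


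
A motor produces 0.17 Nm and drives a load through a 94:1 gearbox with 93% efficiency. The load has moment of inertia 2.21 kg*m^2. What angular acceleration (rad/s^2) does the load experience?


tau_out = tau_motor * N * eta
= 0.17 * 94 * 0.93 = 14.8614 Nm
alpha = tau_out / I = 14.8614 / 2.21
= 6.7246 rad/s^2


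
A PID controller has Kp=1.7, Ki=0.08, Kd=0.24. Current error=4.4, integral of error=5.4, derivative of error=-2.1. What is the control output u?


u = Kp*e + Ki*int(e) + Kd*de/dt
= 1.7*4.4 + 0.08*5.4 + 0.24*(-2.1)
= 7.48 + 0.432 + -0.504
= 7.408


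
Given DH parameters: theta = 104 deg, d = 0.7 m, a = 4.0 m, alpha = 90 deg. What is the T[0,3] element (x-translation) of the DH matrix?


T[0,3] = a * cos(theta)
= 4.0 * cos(104 deg)
= 4.0 * -0.2419
= -0.9677


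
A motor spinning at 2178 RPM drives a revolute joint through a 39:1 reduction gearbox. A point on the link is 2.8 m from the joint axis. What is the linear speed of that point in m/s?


omega_motor = 2178 * 2*pi/60 = 228.0796 rad/s
omega_joint = omega_motor / 39 = 5.8482 rad/s
v = omega_joint * r = 5.8482 * 2.8
= 16.3749 m/s


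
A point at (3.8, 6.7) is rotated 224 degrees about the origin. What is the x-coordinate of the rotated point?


x' = x*cos(theta) - y*sin(theta)
cos(224 deg) = -0.7193, sin(224 deg) = -0.6947
x' = 3.8 * -0.7193 - 6.7 * -0.6947
= -2.7335 - -4.6542
= 1.9207


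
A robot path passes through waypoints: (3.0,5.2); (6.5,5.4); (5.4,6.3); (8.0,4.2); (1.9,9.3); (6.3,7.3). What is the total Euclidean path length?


Segment lengths:
  seg1 = sqrt((3.5)^2 + (0.2)^2) = 3.5057
  seg2 = sqrt((-1.1)^2 + (0.9)^2) = 1.4213
  seg3 = sqrt((2.6)^2 + (-2.1)^2) = 3.3422
  seg4 = sqrt((-6.1)^2 + (5.1)^2) = 7.9511
  seg5 = sqrt((4.4)^2 + (-2.0)^2) = 4.8332
Total = 21.0535


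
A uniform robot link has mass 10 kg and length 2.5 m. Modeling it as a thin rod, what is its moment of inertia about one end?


I = (1/3) * m * L^2
= (1/3) * 10 * 2.5^2
= 0.333333 * 10 * 6.25
= 20.8333 kg*m^2


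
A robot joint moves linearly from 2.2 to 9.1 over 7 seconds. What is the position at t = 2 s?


s = t/T = 2/7 = 0.2857
p(t) = p0 + (pf-p0)*s
= 2.2 + (9.1 - 2.2) * 0.2857
= 4.1714


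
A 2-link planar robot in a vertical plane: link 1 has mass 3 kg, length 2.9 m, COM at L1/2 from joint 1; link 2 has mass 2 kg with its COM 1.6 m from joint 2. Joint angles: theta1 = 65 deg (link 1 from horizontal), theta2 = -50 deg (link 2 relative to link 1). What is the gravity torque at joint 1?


Horizontal distance from joint 1 to link-1 COM:
  x_c1 = (L1/2)*cos(t1) = 1.45 * 0.4226 = 0.6128 m
Horizontal distance from joint 1 to link-2 COM:
  x_c2 = L1*cos(t1) + Lc2*cos(t1+t2)
       = 2.9*0.4226 + 1.6*0.9659 = 2.7711 m
tau1 = m1*g*x_c1 + m2*g*x_c2
     = 3*9.81*0.6128 + 2*9.81*2.7711
     = 18.0346 + 54.3685
     = 72.4031 Nm


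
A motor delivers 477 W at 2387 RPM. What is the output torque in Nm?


omega = 2387 * 2*pi/60 = 249.9661 rad/s
tau = P / omega = 477 / 249.9661
= 1.9083 Nm


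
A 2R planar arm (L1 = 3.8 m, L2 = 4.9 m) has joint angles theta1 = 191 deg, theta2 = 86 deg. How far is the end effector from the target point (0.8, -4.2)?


End effector via forward kinematics:
x = L1*cos(t1) + L2*cos(t1+t2) = -3.133
y = L1*sin(t1) + L2*sin(t1+t2) = -5.5886
Distance to target:
d = sqrt((0.8 - -3.133)^2 + (-4.2 - -5.5886)^2)
= sqrt(15.4687 + 1.9281)
= 4.1709 m


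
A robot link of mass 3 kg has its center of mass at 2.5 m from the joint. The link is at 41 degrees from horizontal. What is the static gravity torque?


tau = m*g*L*cos(angle)
= 3 * 9.81 * 2.5 * cos(41 deg)
= 3 * 9.81 * 2.5 * 0.7547
= 55.5278 Nm


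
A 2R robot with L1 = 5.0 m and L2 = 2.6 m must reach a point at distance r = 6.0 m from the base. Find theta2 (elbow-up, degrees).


cos(theta2) = (r^2 - L1^2 - L2^2) / (2*L1*L2)
cos(theta2) = (36.0 - 25.0 - 6.76) / 26.0
cos(theta2) = 0.163077
theta2 = 80.6145 degrees


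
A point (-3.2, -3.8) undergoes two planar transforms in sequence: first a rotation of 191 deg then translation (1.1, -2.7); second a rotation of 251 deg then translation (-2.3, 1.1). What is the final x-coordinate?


After transform 1:
x1 = cos(191)*-3.2 - sin(191)*-3.8 + 1.1 = 3.5161
y1 = sin(191)*-3.2 + cos(191)*-3.8 + -2.7 = 1.6408
After transform 2:
x2 = cos(251)*3.5161 - sin(251)*1.6408 + -2.3
= -1.8934


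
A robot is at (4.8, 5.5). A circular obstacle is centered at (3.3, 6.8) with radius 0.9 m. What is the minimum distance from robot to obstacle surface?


center_dist = sqrt((4.8-3.3)^2 + (5.5-6.8)^2)
= sqrt(2.25 + 1.69)
= 1.9849
min_dist = center_dist - radius = 1.9849 - 0.9 = 1.0849 m


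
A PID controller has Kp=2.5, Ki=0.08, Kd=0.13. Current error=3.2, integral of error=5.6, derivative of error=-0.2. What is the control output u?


u = Kp*e + Ki*int(e) + Kd*de/dt
= 2.5*3.2 + 0.08*5.6 + 0.13*(-0.2)
= 8.0 + 0.448 + -0.026
= 8.422


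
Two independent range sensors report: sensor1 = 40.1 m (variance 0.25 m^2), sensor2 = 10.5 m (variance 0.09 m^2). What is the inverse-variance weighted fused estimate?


w1 = (1/var1) / (1/var1 + 1/var2)
   = 4.0 / (4.0 + 11.1111) = 0.2647
w2 = 1 - w1 = 0.7353
fused = w1*s1 + w2*s2 = 10.6147 + 7.7206
= 18.3353 m


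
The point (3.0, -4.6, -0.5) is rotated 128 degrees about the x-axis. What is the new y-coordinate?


Rotation about x-axis: y' = y*cos(theta) - z*sin(theta)
= -4.6 * -0.6157 - -0.5 * 0.788
= 3.226


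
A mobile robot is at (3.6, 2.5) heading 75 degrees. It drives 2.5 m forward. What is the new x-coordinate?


x_new = x0 + d*cos(theta)
= 3.6 + 2.5*cos(75)
= 3.6 + 0.647
= 4.247


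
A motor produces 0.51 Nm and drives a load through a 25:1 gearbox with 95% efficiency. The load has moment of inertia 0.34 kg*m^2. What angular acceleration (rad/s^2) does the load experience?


tau_out = tau_motor * N * eta
= 0.51 * 25 * 0.95 = 12.1125 Nm
alpha = tau_out / I = 12.1125 / 0.34
= 35.625 rad/s^2


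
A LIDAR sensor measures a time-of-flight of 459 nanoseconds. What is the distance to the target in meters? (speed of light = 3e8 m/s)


tof = 459 ns = 4.59e-07 s
dist = c * tof / 2
= 3e8 * 4.59e-07 / 2
= 68.85 m


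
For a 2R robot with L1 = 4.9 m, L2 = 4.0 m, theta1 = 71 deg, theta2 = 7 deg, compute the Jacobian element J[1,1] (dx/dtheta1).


J[1,1] = -L1*sin(t1) - L2*sin(t1+t2)
= -4.9*sin(71) - 4.0*sin(78)
= -8.5456


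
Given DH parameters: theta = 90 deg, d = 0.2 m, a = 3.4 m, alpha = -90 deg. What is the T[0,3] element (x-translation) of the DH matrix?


T[0,3] = a * cos(theta)
= 3.4 * cos(90 deg)
= 3.4 * 0.0
= 0.0


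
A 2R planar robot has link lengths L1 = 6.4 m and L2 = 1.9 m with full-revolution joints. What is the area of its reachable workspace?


r_max = L1 + L2 = 8.3 m
r_min = |L1 - L2| = 4.5 m
Area = pi*(r_max^2 - r_min^2)
= pi*(68.89 - 20.25)
= pi * 48.64
= 152.8071 m^2
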